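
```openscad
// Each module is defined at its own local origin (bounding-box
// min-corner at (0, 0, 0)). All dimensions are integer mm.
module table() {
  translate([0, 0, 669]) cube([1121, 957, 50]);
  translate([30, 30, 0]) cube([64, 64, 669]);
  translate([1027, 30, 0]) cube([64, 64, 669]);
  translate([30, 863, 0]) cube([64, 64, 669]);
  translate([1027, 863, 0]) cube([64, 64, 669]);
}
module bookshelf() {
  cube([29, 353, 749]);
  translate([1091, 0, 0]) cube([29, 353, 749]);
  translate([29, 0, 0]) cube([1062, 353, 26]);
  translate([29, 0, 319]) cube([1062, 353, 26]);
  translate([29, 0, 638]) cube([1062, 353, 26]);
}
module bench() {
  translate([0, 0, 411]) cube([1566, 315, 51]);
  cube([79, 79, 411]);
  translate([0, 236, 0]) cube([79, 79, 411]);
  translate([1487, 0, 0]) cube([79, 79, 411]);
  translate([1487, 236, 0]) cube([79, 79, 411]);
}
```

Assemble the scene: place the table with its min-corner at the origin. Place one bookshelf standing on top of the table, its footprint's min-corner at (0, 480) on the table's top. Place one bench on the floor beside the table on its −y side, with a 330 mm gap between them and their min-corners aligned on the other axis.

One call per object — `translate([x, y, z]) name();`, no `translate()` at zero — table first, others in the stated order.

table();
translate([0, 480, 719]) bookshelf();
translate([0, -645, 0]) bench();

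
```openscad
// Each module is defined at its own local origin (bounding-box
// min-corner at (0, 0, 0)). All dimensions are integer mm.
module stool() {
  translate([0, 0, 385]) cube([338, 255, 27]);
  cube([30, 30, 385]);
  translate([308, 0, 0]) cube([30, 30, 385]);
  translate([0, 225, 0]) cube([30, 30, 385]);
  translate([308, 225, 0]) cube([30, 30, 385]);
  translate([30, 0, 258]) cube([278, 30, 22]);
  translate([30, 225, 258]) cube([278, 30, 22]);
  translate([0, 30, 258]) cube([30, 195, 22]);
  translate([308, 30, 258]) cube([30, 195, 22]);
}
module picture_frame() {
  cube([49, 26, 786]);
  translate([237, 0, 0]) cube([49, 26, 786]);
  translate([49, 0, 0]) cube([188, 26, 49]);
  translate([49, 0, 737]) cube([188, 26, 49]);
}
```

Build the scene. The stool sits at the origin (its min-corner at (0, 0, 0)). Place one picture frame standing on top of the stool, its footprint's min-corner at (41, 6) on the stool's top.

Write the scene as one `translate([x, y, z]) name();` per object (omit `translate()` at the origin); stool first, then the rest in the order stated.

stool();
translate([41, 6, 412]) picture_frame();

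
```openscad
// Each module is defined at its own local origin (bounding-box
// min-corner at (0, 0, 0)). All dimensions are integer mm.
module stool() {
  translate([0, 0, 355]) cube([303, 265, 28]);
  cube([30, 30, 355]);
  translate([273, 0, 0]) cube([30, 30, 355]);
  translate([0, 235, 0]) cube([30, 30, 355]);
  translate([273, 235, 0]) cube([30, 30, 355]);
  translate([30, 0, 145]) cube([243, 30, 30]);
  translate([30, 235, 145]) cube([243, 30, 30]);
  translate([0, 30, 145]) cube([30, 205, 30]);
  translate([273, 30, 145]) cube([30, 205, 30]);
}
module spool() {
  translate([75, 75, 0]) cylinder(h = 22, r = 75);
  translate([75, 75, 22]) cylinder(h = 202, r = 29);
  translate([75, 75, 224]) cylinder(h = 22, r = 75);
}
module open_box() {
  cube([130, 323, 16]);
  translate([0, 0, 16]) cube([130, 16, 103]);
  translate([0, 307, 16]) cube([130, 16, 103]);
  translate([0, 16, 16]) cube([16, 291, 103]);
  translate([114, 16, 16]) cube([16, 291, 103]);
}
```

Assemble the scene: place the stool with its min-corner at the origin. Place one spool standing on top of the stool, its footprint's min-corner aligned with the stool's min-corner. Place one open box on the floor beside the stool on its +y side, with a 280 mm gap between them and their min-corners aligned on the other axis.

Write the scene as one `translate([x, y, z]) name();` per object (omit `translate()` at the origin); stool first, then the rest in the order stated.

stool();
translate([0, 0, 383]) spool();
translate([0, 545, 0]) open_box();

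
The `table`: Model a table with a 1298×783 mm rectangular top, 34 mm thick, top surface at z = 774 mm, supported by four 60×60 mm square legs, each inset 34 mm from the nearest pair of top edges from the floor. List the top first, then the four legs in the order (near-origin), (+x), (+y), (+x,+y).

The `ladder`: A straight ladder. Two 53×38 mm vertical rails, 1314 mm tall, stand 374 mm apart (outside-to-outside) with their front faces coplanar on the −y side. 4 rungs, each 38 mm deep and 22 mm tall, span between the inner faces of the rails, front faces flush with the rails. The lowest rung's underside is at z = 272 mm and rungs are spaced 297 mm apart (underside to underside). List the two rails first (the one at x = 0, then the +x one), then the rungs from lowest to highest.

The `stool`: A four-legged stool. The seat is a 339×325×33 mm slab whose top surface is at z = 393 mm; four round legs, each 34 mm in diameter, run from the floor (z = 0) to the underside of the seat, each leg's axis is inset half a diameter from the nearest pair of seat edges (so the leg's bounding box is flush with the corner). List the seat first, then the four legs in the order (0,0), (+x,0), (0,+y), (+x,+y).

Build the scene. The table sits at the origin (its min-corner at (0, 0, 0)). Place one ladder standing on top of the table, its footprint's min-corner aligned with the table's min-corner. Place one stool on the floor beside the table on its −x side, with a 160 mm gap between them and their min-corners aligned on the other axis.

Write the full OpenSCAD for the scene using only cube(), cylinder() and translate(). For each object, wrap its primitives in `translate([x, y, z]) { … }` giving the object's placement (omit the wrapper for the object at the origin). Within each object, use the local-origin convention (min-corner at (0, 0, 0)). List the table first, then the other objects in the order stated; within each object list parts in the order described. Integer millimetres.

translate([0, 0, 740]) cube([1298, 783, 34]);
translate([34, 34, 0]) cube([60, 60, 740]);
translate([1204, 34, 0]) cube([60, 60, 740]);
translate([34, 689, 0]) cube([60, 60, 740]);
translate([1204, 689, 0]) cube([60, 60, 740]);
translate([0, 0, 774]) {
  cube([53, 38, 1314]);
  translate([321, 0, 0]) cube([53, 38, 1314]);
  translate([53, 0, 272]) cube([268, 38, 22]);
  translate([53, 0, 569]) cube([268, 38, 22]);
  translate([53, 0, 866]) cube([268, 38, 22]);
  translate([53, 0, 1163]) cube([268, 38, 22]);
}
translate([-499, 0, 0]) {
  translate([0, 0, 360]) cube([339, 325, 33]);
  translate([17, 17, 0]) cylinder(h = 360, r = 17);
  translate([322, 17, 0]) cylinder(h = 360, r = 17);
  translate([17, 308, 0]) cylinder(h = 360, r = 17);
  translate([322, 308, 0]) cylinder(h = 360, r = 17);
}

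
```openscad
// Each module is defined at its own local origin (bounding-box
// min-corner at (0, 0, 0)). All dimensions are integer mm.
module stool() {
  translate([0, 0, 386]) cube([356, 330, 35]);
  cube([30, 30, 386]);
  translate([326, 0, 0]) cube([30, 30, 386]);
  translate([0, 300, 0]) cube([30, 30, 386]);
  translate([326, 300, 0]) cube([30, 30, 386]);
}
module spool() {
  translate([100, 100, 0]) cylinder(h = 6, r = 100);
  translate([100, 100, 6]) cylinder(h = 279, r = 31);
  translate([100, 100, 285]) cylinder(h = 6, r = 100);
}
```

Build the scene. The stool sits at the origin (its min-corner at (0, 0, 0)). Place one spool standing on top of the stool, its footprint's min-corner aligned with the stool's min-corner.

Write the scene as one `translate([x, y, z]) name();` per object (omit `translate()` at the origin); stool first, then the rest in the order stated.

stool();
translate([0, 0, 421]) spool();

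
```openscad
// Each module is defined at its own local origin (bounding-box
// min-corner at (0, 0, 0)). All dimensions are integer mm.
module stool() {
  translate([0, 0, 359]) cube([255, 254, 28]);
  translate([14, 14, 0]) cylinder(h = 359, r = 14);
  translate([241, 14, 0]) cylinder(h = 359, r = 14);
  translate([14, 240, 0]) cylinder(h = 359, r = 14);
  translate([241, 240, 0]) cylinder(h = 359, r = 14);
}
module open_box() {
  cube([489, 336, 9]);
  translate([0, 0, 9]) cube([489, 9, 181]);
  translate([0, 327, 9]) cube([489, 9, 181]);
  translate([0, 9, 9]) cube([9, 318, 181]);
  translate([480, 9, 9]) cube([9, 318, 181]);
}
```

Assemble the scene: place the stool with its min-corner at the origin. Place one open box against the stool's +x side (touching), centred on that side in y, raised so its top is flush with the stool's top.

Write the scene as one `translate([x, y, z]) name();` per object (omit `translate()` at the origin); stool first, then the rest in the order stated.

stool();
translate([255, -41, 197]) open_box();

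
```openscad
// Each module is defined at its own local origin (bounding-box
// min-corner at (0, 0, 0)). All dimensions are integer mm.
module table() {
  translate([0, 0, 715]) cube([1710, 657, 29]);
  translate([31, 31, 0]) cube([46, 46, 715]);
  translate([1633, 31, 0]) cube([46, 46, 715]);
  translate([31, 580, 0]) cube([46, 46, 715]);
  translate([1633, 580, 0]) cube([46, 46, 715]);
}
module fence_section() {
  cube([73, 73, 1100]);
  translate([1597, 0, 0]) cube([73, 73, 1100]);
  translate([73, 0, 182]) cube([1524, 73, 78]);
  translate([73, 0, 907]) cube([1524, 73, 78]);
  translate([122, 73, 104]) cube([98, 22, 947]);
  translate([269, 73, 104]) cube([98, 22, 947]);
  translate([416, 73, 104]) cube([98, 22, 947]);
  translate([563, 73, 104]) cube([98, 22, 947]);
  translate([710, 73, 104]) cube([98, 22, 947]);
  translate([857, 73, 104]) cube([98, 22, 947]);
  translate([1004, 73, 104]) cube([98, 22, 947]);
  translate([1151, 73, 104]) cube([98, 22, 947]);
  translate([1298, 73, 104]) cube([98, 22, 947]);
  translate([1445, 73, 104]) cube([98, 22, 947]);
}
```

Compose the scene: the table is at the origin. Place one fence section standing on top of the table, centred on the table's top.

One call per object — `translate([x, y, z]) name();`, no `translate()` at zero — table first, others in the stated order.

table();
translate([20, 281, 744]) fence_section();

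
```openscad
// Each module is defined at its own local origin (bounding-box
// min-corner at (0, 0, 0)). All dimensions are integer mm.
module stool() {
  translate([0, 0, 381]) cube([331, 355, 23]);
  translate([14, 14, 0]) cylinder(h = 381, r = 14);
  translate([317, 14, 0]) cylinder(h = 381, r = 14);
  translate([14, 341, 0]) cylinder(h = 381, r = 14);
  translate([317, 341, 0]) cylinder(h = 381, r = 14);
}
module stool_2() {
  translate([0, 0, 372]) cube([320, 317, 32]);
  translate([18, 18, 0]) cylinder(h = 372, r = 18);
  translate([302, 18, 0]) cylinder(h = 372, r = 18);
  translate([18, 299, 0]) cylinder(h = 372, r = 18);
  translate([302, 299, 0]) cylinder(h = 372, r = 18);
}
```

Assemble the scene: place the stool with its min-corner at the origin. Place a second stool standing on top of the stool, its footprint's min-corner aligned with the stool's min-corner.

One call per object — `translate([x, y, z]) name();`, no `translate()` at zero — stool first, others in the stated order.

stool();
translate([0, 0, 404]) stool_2();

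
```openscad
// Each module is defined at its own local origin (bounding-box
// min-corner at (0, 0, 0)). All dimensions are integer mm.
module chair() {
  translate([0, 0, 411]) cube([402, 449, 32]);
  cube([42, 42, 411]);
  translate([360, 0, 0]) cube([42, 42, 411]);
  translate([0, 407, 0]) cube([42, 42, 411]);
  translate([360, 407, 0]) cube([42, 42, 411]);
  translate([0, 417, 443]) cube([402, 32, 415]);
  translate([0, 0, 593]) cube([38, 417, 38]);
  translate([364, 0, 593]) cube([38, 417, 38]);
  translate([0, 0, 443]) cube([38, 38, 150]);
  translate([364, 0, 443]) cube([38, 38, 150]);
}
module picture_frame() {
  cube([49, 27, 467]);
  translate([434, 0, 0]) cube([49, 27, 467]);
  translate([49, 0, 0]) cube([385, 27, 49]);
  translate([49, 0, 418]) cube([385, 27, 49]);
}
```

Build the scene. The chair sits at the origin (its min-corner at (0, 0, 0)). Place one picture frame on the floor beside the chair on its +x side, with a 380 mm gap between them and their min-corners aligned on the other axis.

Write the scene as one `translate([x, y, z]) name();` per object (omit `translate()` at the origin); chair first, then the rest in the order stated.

chair();
translate([782, 0, 0]) picture_frame();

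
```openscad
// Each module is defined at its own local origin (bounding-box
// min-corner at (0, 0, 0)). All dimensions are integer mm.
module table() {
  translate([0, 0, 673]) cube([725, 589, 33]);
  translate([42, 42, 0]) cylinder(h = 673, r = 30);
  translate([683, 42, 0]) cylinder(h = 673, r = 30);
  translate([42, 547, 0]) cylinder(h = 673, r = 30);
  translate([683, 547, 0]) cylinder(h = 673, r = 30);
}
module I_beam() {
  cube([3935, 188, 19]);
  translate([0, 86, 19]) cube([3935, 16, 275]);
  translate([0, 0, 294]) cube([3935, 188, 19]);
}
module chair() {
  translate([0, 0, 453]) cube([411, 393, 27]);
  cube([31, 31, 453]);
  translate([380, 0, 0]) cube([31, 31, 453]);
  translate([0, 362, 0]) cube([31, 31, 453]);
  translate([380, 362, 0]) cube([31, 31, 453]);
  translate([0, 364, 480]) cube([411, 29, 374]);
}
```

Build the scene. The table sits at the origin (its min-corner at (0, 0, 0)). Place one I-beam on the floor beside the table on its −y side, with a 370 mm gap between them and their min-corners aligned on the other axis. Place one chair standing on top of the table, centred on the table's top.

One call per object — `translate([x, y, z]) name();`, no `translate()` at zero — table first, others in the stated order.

table();
translate([0, -558, 0]) I_beam();
translate([157, 98, 706]) chair();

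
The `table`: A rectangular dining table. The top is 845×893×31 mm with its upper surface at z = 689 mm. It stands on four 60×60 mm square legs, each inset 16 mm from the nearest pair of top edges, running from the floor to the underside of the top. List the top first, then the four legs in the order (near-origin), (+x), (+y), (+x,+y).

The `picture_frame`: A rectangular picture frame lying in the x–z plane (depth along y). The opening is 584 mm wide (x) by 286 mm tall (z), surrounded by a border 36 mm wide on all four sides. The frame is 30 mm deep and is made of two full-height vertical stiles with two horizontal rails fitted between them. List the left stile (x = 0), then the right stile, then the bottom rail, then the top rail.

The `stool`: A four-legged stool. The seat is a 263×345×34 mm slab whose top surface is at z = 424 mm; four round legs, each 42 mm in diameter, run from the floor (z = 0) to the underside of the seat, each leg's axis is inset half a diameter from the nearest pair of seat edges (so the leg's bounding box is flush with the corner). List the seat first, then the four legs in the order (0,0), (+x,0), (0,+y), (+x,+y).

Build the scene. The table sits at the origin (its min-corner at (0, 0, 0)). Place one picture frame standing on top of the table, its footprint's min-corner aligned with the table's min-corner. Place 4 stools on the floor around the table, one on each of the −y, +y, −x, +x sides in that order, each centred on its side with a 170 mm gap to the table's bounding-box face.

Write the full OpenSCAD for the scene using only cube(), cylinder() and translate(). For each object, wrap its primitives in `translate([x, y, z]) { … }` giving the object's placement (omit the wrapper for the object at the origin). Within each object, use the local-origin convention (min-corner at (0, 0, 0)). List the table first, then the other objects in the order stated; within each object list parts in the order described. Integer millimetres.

translate([0, 0, 658]) cube([845, 893, 31]);
translate([16, 16, 0]) cube([60, 60, 658]);
translate([769, 16, 0]) cube([60, 60, 658]);
translate([16, 817, 0]) cube([60, 60, 658]);
translate([769, 817, 0]) cube([60, 60, 658]);
translate([0, 0, 689]) {
  cube([36, 30, 358]);
  translate([620, 0, 0]) cube([36, 30, 358]);
  translate([36, 0, 0]) cube([584, 30, 36]);
  translate([36, 0, 322]) cube([584, 30, 36]);
}
translate([291, -515, 0]) {
  translate([0, 0, 390]) cube([263, 345, 34]);
  translate([21, 21, 0]) cylinder(h = 390, r = 21);
  translate([242, 21, 0]) cylinder(h = 390, r = 21);
  translate([21, 324, 0]) cylinder(h = 390, r = 21);
  translate([242, 324, 0]) cylinder(h = 390, r = 21);
}
translate([291, 1063, 0]) {
  translate([0, 0, 390]) cube([263, 345, 34]);
  translate([21, 21, 0]) cylinder(h = 390, r = 21);
  translate([242, 21, 0]) cylinder(h = 390, r = 21);
  translate([21, 324, 0]) cylinder(h = 390, r = 21);
  translate([242, 324, 0]) cylinder(h = 390, r = 21);
}
translate([-433, 274, 0]) {
  translate([0, 0, 390]) cube([263, 345, 34]);
  translate([21, 21, 0]) cylinder(h = 390, r = 21);
  translate([242, 21, 0]) cylinder(h = 390, r = 21);
  translate([21, 324, 0]) cylinder(h = 390, r = 21);
  translate([242, 324, 0]) cylinder(h = 390, r = 21);
}
translate([1015, 274, 0]) {
  translate([0, 0, 390]) cube([263, 345, 34]);
  translate([21, 21, 0]) cylinder(h = 390, r = 21);
  translate([242, 21, 0]) cylinder(h = 390, r = 21);
  translate([21, 324, 0]) cylinder(h = 390, r = 21);
  translate([242, 324, 0]) cylinder(h = 390, r = 21);
}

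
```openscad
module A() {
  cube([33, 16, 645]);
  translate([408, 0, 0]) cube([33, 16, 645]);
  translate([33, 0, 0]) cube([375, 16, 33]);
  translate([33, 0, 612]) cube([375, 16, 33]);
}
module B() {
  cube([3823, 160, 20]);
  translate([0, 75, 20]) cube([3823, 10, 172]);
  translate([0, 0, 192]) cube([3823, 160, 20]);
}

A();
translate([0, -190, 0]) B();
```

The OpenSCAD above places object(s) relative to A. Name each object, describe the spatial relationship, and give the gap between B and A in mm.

The I-beam's nearest face is 30 mm from the picture frame's −y face.

A is a picture frame. B is an I-beam. The I-beam is on the floor beside the picture frame on its −y side. The gap between the I-beam and the picture frame is 30 mm.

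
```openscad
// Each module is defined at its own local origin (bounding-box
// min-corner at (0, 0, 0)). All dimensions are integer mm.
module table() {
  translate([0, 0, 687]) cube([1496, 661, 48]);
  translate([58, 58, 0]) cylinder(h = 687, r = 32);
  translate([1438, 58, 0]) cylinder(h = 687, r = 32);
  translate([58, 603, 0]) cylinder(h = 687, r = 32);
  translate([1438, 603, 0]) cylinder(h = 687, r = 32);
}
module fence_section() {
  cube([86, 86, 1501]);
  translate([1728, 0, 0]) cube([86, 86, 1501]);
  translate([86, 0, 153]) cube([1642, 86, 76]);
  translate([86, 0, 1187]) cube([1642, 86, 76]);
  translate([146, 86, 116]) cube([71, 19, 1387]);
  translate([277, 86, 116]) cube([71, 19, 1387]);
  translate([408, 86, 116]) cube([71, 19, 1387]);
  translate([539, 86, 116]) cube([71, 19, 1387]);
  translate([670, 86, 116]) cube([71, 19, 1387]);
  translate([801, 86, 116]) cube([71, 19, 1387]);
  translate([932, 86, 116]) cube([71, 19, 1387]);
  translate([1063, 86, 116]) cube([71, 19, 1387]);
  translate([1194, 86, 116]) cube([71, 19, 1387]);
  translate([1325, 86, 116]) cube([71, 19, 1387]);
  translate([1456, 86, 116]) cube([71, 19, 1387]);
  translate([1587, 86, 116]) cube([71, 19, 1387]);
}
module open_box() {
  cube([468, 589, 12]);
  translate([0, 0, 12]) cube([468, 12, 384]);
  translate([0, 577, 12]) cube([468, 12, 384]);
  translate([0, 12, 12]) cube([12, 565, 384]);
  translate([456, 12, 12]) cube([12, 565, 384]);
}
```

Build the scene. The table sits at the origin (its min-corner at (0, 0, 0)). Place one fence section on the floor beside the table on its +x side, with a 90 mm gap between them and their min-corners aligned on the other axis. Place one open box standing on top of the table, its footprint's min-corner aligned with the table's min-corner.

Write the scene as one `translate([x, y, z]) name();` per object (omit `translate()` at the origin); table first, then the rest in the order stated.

table();
translate([1586, 0, 0]) fence_section();
translate([0, 0, 735]) open_box();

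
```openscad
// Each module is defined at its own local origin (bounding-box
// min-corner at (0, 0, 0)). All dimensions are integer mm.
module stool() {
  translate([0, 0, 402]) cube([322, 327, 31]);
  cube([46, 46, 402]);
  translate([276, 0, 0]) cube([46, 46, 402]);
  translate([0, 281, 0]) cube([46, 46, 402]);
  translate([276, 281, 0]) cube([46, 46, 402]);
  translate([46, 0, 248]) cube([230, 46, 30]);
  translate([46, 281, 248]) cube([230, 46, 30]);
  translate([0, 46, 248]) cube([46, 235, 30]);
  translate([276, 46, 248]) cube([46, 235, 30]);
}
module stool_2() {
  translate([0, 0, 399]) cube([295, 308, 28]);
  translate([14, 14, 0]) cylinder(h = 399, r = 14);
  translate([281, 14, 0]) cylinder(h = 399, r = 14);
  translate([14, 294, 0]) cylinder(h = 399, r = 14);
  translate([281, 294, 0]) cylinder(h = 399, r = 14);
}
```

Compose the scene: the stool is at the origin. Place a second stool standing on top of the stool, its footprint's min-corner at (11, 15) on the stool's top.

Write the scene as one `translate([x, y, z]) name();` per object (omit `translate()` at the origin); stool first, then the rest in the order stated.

stool();
translate([11, 15, 433]) stool_2();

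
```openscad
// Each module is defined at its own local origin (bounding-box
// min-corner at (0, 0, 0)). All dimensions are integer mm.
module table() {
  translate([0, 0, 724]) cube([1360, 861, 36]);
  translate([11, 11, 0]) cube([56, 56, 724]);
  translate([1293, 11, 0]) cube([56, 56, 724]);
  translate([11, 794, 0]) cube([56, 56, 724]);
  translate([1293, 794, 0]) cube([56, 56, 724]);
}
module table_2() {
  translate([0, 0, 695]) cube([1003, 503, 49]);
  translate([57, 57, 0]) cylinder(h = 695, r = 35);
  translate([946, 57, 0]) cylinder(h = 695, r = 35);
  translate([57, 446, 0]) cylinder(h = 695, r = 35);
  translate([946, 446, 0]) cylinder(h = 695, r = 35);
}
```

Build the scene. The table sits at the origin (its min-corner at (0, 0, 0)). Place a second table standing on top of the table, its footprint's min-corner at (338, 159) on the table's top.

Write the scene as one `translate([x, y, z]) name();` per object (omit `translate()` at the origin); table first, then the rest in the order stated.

table();
translate([338, 159, 760]) table_2();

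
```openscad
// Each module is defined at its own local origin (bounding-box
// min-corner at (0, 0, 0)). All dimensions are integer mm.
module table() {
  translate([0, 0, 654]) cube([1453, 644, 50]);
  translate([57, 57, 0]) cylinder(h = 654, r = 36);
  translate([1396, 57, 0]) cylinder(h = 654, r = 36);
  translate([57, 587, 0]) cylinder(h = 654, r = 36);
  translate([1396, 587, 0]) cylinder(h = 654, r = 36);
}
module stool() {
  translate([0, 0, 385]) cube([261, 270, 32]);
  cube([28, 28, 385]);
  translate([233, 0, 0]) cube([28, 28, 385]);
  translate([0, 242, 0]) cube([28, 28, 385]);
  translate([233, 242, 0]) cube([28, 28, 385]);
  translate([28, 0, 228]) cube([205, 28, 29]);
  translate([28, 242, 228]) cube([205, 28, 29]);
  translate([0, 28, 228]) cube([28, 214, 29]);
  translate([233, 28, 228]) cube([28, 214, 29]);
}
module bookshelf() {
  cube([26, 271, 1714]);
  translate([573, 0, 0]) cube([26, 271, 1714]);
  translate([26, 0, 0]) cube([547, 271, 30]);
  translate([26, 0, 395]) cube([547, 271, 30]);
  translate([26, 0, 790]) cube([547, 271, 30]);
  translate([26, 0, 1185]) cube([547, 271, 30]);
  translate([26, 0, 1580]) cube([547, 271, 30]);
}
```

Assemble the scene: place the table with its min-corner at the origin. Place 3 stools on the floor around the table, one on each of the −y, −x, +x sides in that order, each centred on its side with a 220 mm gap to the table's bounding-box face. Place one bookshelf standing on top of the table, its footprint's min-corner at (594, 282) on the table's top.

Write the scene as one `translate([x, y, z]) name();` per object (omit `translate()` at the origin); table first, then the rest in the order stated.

table();
translate([596, -490, 0]) stool();
translate([-481, 187, 0]) stool();
translate([1673, 187, 0]) stool();
translate([594, 282, 704]) bookshelf();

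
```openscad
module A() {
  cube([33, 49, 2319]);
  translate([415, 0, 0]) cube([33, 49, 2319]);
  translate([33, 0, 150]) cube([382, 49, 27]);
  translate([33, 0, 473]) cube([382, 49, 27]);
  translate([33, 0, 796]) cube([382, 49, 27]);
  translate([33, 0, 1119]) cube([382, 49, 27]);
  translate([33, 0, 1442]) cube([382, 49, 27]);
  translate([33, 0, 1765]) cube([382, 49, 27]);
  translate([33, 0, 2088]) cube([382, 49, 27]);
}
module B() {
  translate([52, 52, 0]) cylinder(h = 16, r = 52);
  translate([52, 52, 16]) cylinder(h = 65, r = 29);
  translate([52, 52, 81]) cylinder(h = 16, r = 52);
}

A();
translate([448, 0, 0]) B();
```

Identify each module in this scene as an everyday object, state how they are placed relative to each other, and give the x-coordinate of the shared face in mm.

The ladder's +x face and the spool's −x face are both at x = 448 mm.

A is a ladder. B is a spool. The spool is against the ladder's +x side, with their −y faces flush. The x-coordinate of the shared face is 448 mm.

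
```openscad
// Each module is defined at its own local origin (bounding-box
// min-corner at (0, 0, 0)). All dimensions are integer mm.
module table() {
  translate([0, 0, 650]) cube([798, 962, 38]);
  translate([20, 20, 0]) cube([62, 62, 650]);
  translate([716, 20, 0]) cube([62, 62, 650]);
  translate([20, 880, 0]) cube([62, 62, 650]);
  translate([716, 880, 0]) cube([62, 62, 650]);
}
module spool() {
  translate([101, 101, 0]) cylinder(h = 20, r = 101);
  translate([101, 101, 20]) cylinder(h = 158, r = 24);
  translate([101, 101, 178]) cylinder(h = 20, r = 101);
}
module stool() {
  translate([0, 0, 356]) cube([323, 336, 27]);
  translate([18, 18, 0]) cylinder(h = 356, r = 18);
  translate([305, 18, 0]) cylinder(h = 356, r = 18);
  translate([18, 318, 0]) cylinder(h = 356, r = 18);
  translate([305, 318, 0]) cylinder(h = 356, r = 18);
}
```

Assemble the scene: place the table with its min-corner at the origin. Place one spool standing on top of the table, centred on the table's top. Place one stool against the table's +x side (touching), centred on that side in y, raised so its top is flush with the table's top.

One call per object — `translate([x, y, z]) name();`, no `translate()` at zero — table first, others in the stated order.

table();
translate([298, 380, 688]) spool();
translate([798, 313, 305]) stool();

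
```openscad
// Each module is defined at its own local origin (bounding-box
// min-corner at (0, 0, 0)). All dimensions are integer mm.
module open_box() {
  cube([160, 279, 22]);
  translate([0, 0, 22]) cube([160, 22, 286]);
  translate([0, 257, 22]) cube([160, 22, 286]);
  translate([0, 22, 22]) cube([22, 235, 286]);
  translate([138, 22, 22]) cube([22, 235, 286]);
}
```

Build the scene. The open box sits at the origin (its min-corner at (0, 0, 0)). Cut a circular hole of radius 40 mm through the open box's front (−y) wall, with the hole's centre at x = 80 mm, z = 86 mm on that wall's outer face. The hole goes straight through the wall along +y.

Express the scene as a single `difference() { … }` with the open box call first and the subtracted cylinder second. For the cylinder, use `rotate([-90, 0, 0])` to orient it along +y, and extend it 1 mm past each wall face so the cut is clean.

difference() {
  open_box();
  translate([80, -1, 86]) rotate([-90, 0, 0]) cylinder(h = 24, r = 40);
}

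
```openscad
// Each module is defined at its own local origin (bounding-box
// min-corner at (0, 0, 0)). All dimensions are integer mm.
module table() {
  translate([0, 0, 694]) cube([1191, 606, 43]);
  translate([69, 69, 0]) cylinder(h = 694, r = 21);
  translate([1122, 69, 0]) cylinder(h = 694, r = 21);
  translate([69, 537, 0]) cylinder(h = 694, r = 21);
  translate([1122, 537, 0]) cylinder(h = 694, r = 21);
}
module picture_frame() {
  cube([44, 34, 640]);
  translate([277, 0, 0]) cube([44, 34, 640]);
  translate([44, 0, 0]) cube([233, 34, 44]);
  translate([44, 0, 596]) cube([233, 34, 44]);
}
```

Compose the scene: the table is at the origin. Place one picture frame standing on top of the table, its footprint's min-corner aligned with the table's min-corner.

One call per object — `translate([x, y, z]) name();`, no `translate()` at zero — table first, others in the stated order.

table();
translate([0, 0, 737]) picture_frame();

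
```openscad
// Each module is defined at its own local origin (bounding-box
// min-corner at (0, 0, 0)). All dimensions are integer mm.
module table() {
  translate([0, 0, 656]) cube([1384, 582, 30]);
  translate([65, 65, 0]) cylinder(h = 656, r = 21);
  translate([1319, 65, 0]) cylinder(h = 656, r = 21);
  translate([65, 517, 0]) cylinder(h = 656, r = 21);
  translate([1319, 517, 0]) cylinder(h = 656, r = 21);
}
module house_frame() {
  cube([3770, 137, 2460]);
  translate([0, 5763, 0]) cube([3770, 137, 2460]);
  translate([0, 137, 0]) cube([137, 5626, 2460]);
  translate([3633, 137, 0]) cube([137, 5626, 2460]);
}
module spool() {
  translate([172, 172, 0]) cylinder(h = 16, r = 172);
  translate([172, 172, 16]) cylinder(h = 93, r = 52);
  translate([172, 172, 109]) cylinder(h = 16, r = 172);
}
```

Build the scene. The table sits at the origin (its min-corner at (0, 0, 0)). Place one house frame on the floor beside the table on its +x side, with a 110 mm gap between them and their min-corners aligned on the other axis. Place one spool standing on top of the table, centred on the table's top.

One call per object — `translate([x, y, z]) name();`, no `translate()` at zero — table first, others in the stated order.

table();
translate([1494, 0, 0]) house_frame();
translate([520, 119, 686]) spool();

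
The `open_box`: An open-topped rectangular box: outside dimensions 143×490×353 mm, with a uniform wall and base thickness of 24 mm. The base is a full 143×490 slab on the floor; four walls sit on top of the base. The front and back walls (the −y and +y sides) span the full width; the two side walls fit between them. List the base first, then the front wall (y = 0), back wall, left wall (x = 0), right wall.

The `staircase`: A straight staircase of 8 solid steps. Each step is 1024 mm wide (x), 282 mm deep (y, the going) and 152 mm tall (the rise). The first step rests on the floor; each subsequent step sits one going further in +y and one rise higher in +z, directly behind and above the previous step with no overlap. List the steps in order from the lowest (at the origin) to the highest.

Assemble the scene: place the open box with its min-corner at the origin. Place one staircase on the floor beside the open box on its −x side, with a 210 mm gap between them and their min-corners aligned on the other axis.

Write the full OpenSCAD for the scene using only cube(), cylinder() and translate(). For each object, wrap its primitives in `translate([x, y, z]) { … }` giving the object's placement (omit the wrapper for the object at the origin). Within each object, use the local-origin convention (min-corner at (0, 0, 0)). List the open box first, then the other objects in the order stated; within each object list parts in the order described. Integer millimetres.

cube([143, 490, 24]);
translate([0, 0, 24]) cube([143, 24, 329]);
translate([0, 466, 24]) cube([143, 24, 329]);
translate([0, 24, 24]) cube([24, 442, 329]);
translate([119, 24, 24]) cube([24, 442, 329]);
translate([-1234, 0, 0]) {
  cube([1024, 282, 152]);
  translate([0, 282, 152]) cube([1024, 282, 152]);
  translate([0, 564, 304]) cube([1024, 282, 152]);
  translate([0, 846, 456]) cube([1024, 282, 152]);
  translate([0, 1128, 608]) cube([1024, 282, 152]);
  translate([0, 1410, 760]) cube([1024, 282, 152]);
  translate([0, 1692, 912]) cube([1024, 282, 152]);
  translate([0, 1974, 1064]) cube([1024, 282, 152]);
}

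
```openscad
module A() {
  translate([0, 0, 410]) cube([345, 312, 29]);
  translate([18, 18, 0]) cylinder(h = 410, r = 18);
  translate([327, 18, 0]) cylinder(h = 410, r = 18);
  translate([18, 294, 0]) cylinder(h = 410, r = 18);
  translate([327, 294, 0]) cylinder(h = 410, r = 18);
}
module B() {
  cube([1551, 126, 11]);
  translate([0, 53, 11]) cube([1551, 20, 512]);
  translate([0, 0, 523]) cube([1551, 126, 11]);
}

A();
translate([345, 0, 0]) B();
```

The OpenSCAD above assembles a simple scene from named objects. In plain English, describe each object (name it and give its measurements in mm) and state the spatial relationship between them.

A is a four-legged stool. The seat is a 345×312×29 mm slab whose top surface is at z = 439 mm; four round legs, each 36 mm in diameter, run from the floor (z = 0) to the underside of the seat, each leg's axis is inset half a diameter from the nearest pair of seat edges (so the leg's bounding box is flush with the corner).

B is an I-beam lying along x, 1551 mm long. Overall section height 534 mm. Two flanges 126 mm wide (y) and 11 mm thick, one on the floor and one at the top; a web 20 mm thick runs between them, centred on the flange width.

The I-beam is against the stool's +x side, with their −y faces flush.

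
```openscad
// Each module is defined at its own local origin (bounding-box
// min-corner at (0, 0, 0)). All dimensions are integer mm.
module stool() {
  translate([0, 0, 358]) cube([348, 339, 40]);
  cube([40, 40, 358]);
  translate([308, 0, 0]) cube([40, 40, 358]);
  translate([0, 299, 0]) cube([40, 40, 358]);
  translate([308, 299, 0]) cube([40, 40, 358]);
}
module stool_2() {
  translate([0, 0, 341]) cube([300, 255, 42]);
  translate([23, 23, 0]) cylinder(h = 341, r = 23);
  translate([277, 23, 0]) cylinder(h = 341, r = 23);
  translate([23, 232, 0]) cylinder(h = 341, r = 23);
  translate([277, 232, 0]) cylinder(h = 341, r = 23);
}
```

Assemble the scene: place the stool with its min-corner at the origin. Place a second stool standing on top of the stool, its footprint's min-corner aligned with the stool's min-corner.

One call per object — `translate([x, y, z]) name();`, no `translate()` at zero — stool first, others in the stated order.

stool();
translate([0, 0, 398]) stool_2();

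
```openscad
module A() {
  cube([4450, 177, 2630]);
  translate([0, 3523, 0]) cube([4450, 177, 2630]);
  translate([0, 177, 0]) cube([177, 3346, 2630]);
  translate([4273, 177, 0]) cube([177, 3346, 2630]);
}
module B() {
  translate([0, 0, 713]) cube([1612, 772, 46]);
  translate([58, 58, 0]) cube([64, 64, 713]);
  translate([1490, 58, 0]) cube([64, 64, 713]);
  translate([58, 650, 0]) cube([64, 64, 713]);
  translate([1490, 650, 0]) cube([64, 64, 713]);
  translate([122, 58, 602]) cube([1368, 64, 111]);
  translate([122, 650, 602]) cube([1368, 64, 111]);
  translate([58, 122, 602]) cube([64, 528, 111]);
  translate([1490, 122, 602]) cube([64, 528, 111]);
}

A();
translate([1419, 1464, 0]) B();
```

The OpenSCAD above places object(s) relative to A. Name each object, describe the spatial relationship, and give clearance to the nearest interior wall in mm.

Clearances: x = 1242, y = 1287; minimum 1242 mm.

A is a house frame. B is a table. The table sits inside the house frame, centred. The clearance to the nearest interior wall is 1242 mm.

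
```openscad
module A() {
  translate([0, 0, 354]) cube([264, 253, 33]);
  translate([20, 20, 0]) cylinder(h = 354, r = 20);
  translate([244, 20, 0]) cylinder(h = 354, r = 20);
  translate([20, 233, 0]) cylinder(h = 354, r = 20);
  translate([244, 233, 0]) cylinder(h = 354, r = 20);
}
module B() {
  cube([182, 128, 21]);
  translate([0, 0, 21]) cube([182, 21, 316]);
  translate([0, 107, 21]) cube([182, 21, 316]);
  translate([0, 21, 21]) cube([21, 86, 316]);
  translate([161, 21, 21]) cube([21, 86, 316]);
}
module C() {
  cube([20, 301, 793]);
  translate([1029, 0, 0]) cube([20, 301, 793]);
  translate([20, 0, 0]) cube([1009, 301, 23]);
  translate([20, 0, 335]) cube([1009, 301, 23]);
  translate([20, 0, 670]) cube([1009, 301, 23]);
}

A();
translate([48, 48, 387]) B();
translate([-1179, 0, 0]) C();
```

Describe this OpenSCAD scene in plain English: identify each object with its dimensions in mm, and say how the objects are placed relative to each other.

A is a simple wooden stool: a rectangular seat 264 mm (x) by 253 mm (y), 33 mm thick, top face at z = 387 mm, on four round legs, each 40 mm in diameter. The legs rest on z = 0, each leg's axis is inset half a diameter from the nearest pair of seat edges (so the leg's bounding box is flush with the corner).

B is an open storage box with external size 182×128×337 mm and wall thickness 21 mm (the base is also 21 mm thick). The base covers the whole footprint; the four walls stand on the base, with the y-facing walls full-width and the x-facing walls fitting between their inner faces.

C is a bookshelf 1049 mm wide overall, 301 mm deep and 793 mm tall. The two sides are 20 mm thick vertical panels. 3 horizontal shelves of 23 mm thickness span between the inner faces of the sides; the lowest shelf sits on the floor and shelves are stacked with a clear vertical gap of 312 mm between each pair.

The open box is on top of the stool. The bookshelf is on the floor beside the stool on its −x side.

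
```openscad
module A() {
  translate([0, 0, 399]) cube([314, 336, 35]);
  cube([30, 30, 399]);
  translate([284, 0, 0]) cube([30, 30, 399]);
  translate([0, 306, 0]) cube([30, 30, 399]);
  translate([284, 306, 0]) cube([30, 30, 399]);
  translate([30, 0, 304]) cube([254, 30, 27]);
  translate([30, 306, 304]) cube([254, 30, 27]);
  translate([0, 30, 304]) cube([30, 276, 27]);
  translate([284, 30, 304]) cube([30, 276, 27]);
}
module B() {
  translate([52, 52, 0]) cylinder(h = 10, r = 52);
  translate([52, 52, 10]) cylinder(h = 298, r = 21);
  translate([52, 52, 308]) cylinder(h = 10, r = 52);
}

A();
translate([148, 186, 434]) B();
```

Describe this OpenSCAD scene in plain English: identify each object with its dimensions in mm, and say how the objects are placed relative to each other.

A is a simple wooden stool: a rectangular seat 314 mm (x) by 336 mm (y), 35 mm thick, top face at z = 434 mm, on four square legs, each 30×30 mm in cross-section. The legs rest on z = 0, each flush with a corner of the seat. Four stretchers, 30 mm wide and 27 mm tall, connect adjacent legs with their undersides at z = 304 mm, each running between the inner faces of the legs it joins and aligned with the legs' outer faces on the other axis.

B is a spool: two coaxial disc flanges of radius 52 mm and thickness 10 mm, joined by a core cylinder of radius 21 mm and height 298 mm. The lower flange rests on z = 0 and the three cylinders share a vertical axis.

The spool is on top of the stool.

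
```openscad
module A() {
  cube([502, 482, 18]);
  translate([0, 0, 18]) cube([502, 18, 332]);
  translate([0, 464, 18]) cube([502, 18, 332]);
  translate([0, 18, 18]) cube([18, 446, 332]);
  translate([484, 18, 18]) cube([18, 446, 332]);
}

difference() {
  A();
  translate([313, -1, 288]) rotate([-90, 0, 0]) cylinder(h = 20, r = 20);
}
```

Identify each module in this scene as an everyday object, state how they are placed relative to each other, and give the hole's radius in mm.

A is an open box. The open box has a circular hole through its front wall. The hole's radius is 20 mm.

The subtracted cylinder has r = 20 mm.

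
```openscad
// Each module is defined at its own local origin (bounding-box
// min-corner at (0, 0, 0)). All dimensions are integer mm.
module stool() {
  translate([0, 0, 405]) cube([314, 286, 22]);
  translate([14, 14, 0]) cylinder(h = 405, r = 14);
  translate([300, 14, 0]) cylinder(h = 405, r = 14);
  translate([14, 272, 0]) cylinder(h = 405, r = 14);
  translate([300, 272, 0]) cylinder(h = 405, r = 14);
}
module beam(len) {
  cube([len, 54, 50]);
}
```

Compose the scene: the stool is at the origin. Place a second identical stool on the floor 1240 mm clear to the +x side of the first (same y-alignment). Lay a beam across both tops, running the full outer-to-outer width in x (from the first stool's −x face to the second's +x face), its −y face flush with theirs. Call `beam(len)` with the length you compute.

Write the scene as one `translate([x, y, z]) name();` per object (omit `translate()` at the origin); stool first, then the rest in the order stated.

stool();
translate([1554, 0, 0]) stool();
translate([0, 0, 427]) beam(1868);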